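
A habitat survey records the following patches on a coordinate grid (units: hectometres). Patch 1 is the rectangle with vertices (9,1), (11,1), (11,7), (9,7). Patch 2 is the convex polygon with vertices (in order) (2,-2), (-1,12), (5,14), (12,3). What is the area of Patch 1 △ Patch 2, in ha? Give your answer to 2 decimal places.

|Patch 1| = 12, |Patch 2| = 117.5, |Patch 1∩Patch 2| = 8.1234.
|Patch 1 △ Patch 2| = |Patch 1| + |Patch 2| − 2·|Patch 1∩Patch 2| = 12 + 117.5 − 16.2468 = 113.25.

113.25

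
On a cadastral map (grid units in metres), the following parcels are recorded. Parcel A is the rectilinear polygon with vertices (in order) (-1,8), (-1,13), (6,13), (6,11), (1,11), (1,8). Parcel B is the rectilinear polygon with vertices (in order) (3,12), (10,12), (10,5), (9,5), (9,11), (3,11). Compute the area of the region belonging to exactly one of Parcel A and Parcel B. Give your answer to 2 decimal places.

|Parcel A| = 20, |Parcel B| = 13, |Parcel A∩Parcel B| = 3.
|Parcel A △ Parcel B| = |Parcel A| + |Parcel B| − 2·|Parcel A∩Parcel B| = 20 + 13 − 6 = 27.00.

27.00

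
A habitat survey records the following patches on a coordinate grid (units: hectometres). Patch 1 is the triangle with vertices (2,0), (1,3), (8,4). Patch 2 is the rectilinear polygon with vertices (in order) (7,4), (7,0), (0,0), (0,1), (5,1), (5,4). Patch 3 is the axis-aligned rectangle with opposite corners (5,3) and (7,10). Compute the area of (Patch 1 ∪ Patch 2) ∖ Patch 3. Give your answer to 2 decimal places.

|Patch 1 ∪ Patch 2| = 20.9881.
|(Patch 1 ∪ Patch 2) ∩ Patch 3| = 2.
|(Patch 1 ∪ Patch 2) ∖ Patch 3| = 20.9881 − 2 = 18.99.

18.99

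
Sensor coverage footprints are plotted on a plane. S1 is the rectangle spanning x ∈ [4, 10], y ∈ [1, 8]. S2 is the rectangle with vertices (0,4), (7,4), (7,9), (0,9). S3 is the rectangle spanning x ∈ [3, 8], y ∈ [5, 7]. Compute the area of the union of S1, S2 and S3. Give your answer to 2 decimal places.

By inclusion–exclusion:
Individual areas: |S1| = 42, |S2| = 35, |S3| = 10.
|S1∩S2|: x∈[4,7], y∈[4,8] → 3·4 = 12.
|S1∩S3|: x∈[4,8], y∈[5,7] → 4·2 = 8.
|S2∩S3|: x∈[3,7], y∈[5,7] → 4·2 = 8.
|S1∩S2∩S3| = 6.
|S1 ∪ S2 ∪ S3| = 87 − 28 + 6 = 65.00.

65.00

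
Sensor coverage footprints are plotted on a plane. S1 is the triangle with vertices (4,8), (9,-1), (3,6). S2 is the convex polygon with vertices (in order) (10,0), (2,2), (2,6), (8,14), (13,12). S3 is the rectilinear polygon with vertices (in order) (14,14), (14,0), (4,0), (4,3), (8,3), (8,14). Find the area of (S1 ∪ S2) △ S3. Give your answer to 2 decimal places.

|S1 ∪ S2| = 99.3482.
|(S1 ∪ S2) ∩ S3| = 54.6974.
|(S1 ∪ S2) △ S3| = 99.3482 + 96 − 109.3949 = 85.95.

85.95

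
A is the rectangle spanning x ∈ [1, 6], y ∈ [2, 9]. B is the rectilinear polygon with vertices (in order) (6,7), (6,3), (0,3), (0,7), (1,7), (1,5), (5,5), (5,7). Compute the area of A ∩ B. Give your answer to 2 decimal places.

12.00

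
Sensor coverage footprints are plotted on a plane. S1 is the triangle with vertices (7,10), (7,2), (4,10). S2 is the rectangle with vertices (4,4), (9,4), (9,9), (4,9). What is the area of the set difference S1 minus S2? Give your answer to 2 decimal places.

3.56

|S1| = 12, |S1∩S2| = 8.4375.
|S1 ∖ S2| = |S1| − |S1∩S2| = 12 − 8.4375 = 3.56.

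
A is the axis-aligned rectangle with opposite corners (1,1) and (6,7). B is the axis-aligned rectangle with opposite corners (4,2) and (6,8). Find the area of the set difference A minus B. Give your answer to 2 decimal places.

|A∩B|: x∈[4,6], y∈[2,7] → 2·5 = 10.
|A| = 30.
|A ∖ B| = |A| − |A∩B| = 30 − 10 = 20.00.

20.00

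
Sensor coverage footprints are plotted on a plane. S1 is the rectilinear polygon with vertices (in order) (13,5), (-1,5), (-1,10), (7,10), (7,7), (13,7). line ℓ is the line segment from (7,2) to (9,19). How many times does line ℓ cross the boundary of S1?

The segment meets the boundary at (7.588,7), (7.353,5).

2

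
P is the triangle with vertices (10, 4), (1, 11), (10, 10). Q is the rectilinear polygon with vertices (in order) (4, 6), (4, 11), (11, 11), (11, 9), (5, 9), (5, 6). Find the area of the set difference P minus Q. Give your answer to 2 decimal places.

18.28

|P| = 27, |P∩Q| = 8.7222.
|P ∖ Q| = |P| − |P∩Q| = 27 − 8.7222 = 18.28.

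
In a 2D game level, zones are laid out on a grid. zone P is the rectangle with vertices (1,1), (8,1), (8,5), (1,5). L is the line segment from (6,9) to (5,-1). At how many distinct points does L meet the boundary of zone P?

2

The segment meets the boundary at (5.2,1), (5.6,5).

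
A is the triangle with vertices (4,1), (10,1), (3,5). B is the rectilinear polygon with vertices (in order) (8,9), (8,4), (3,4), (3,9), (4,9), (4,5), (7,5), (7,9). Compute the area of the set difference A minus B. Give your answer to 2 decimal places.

11.25

|A| = 12, |A∩B| = 0.75.
|A ∖ B| = |A| − |A∩B| = 12 − 0.75 = 11.25.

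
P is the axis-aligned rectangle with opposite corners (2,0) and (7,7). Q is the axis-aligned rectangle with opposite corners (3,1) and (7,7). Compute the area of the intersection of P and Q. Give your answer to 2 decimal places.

|P∩Q|: x∈[3,7], y∈[1,7] → 4·6 = 24.

24.00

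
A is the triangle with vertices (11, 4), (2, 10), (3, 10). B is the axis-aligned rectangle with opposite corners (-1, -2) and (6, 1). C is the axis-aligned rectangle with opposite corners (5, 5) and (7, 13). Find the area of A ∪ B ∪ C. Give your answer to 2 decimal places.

By inclusion–exclusion:
Individual areas: |A| = 3, |B| = 21, |C| = 16.
|A∩B| = 0.
|A∩C| = 0.8333.
|B∩C| = 0 (no overlap).
|A∩B∩C| = 0.
|A ∪ B ∪ C| = 40 − 0.8333 + 0 = 39.17.

39.17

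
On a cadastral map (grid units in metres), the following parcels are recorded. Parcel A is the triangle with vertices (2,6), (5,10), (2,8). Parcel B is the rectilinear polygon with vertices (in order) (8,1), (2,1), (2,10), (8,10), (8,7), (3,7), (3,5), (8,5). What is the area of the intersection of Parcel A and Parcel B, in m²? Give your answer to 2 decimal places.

3.00

The intersection is the polygon with vertices (2,6), (2,8), (5,10).
By the shoelace formula its area is 3.00.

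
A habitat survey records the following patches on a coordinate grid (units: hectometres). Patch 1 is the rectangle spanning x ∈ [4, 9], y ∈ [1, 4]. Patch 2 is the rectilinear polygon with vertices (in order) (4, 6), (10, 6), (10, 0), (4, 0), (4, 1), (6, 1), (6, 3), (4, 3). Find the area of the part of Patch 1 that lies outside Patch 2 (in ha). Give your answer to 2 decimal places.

|Patch 1| = 15, |Patch 1∩Patch 2| = 11.
|Patch 1 ∖ Patch 2| = |Patch 1| − |Patch 1∩Patch 2| = 15 − 11 = 4.00.

4.00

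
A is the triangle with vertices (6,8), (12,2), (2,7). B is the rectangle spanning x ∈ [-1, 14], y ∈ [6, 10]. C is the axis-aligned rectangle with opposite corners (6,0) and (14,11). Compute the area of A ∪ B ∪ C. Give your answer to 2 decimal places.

By inclusion–exclusion:
Individual areas: |A| = 15, |B| = 60, |C| = 88.
|A∩B| = 7.
|A∩C| = 9.
|B∩C|: x∈[6,14], y∈[6,10] → 8·4 = 32.
|A∩B∩C| = 2.
|A ∪ B ∪ C| = 163 − 48 + 2 = 117.00.

117.00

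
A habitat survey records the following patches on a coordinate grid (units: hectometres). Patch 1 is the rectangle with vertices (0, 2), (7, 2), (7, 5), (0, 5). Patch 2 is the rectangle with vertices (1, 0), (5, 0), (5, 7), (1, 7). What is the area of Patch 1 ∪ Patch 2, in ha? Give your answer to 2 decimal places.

37.00

By inclusion–exclusion:
Individual areas: |Patch 1| = 21, |Patch 2| = 28.
|Patch 1∩Patch 2|: x∈[1,5], y∈[2,5] → 4·3 = 12.
|Patch 1 ∪ Patch 2| = 49 − 12 = 37.00.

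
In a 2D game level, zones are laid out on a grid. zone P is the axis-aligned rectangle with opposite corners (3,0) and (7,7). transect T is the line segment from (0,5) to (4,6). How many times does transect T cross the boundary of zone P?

1

The segment meets the boundary at (3,5.75).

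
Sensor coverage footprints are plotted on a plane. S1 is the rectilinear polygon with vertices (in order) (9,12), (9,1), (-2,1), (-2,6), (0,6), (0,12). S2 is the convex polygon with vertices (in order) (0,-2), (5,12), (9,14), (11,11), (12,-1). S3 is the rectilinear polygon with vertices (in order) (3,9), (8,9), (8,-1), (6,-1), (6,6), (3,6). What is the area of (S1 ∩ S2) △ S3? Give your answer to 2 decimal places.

|S1 ∩ S2| = 65.6071.
|(S1 ∩ S2) ∩ S3| = 23.7929.
|(S1 ∩ S2) △ S3| = 65.6071 + 29 − 47.5857 = 47.02.

47.02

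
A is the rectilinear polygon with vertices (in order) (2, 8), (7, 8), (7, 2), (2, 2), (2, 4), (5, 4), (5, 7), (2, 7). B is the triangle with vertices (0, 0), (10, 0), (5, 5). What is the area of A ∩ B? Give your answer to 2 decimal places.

8.00

The intersection is the polygon with vertices (7,2), (2,2), (4,4), (5,4), (5,5), (7,3).
By the shoelace formula its area is 8.00.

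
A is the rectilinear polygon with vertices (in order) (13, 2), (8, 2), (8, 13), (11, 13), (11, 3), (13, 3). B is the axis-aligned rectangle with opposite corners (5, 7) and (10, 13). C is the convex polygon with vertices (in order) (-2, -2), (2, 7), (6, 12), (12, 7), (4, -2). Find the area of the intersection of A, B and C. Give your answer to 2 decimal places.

The intersection is the polygon with vertices (10,7), (8,7), (8,10.333), (10,8.667).
By the shoelace formula its area is 5.00.

5.00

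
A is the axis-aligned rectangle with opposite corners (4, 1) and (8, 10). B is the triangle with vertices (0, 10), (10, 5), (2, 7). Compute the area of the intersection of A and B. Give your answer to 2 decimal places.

The intersection is the polygon with vertices (8,5.5), (4,6.5), (4,8), (8,6).
By the shoelace formula its area is 4.00.

4.00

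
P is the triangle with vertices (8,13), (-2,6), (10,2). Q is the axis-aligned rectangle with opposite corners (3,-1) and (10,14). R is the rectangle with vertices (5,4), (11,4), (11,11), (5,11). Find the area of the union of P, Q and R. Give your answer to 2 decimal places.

124.92

By inclusion–exclusion:
Individual areas: |P| = 62, |Q| = 105, |R| = 42.
|P∩Q| = 49.0833.
|P∩R| = 27.9929.
|Q∩R|: x∈[5,10], y∈[4,11] → 5·7 = 35.
|P∩Q∩R| = 27.9929.
|P ∪ Q ∪ R| = 209 − 112.0762 + 27.9929 = 124.92.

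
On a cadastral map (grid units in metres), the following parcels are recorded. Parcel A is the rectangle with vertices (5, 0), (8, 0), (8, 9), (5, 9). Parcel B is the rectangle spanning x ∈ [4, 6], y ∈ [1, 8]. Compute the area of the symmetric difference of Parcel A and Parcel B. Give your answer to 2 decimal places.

27.00

|Parcel A∩Parcel B|: x∈[5,6], y∈[1,8] → 1·7 = 7.
|Parcel A △ Parcel B| = |Parcel A| + |Parcel B| − 2·|Parcel A∩Parcel B| = 27 + 14 − 14 = 27.00.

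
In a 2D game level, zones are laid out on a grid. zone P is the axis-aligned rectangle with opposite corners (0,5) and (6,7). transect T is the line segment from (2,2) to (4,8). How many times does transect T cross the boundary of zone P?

2

The segment meets the boundary at (3.667,7), (3,5).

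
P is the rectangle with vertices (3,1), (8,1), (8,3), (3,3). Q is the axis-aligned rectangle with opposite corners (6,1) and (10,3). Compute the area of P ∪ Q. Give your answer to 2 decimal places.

14.00

By inclusion–exclusion:
Individual areas: |P| = 10, |Q| = 8.
|P∩Q|: x∈[6,8], y∈[1,3] → 2·2 = 4.
|P ∪ Q| = 18 − 4 = 14.00.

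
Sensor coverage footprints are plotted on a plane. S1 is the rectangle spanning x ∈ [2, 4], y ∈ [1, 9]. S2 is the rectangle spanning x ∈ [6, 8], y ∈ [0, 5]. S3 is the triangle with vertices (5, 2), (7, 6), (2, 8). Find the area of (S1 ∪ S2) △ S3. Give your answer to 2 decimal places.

|S1 ∪ S2| = 26.
|(S1 ∪ S2) ∩ S3| = 3.45.
|(S1 ∪ S2) △ S3| = 26 + 12 − 6.9 = 31.10.

31.10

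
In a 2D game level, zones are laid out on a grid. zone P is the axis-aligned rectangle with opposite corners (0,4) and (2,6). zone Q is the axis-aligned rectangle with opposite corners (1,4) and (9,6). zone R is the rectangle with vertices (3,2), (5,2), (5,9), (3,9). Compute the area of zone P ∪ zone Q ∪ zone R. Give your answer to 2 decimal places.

28.00

By inclusion–exclusion:
Individual areas: |zone P| = 4, |zone Q| = 16, |zone R| = 14.
|zone P∩zone Q|: x∈[1,2], y∈[4,6] → 1·2 = 2.
|zone P∩zone R| = 0 (no overlap).
|zone Q∩zone R|: x∈[3,5], y∈[4,6] → 2·2 = 4.
|zone P∩zone Q∩zone R| = 0.
|zone P ∪ zone Q ∪ zone R| = 34 − 6 + 0 = 28.00.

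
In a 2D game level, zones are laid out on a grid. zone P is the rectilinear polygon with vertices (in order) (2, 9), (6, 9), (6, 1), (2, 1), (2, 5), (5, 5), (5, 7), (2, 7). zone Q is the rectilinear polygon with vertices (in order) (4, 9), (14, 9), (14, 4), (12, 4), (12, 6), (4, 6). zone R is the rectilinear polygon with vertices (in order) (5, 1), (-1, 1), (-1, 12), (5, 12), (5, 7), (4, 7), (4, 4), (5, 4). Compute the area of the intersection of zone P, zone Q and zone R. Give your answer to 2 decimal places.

2.00

The intersection is the polygon with vertices (4,7), (4,9), (5,9), (5,7).
By the shoelace formula its area is 2.00.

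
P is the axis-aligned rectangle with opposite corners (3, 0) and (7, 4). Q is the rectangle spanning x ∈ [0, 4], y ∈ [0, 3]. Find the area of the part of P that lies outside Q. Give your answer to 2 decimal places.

13.00

|P∩Q|: x∈[3,4], y∈[0,3] → 1·3 = 3.
|P| = 16.
|P ∖ Q| = |P| − |P∩Q| = 16 − 3 = 13.00.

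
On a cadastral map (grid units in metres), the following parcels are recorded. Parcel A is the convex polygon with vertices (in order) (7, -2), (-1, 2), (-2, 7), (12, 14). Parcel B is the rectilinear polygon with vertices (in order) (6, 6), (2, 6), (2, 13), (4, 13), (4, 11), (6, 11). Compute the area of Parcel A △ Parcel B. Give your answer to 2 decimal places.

|Parcel A| = 112.5, |Parcel B| = 24, |Parcel A∩Parcel B| = 16.
|Parcel A △ Parcel B| = |Parcel A| + |Parcel B| − 2·|Parcel A∩Parcel B| = 112.5 + 24 − 32 = 104.50.

104.50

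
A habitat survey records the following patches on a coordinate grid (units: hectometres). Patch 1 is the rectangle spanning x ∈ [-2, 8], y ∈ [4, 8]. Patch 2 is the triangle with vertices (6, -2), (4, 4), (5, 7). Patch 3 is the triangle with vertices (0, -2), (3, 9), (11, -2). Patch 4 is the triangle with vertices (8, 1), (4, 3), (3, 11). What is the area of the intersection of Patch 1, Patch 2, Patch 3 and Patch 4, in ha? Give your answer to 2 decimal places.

The intersection is the polygon with vertices (5.098,6.115), (5.333,4), (4,4), (4.829,6.486).
By the shoelace formula its area is 1.90.

1.90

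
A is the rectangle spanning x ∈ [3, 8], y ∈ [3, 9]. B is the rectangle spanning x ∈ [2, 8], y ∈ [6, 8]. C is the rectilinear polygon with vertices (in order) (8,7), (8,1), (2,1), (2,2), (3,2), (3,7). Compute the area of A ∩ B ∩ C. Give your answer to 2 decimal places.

5.00

The intersection is the polygon with vertices (3,6), (3,7), (8,7), (8,6).
By the shoelace formula its area is 5.00.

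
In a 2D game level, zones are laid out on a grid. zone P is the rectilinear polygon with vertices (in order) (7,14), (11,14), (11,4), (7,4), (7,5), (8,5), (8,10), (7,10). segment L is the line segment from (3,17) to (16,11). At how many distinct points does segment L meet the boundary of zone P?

The segment meets the boundary at (11,13.308), (9.5,14).

2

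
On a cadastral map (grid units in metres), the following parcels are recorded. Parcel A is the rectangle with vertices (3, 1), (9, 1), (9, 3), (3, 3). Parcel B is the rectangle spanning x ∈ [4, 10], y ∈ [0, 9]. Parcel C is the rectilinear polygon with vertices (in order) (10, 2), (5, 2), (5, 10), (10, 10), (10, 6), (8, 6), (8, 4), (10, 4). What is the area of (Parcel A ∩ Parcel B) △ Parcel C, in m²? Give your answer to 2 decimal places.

|Parcel A ∩ Parcel B| = 10.
|(Parcel A ∩ Parcel B) ∩ Parcel C| = 4.
|(Parcel A ∩ Parcel B) △ Parcel C| = 10 + 36 − 8 = 38.00.

38.00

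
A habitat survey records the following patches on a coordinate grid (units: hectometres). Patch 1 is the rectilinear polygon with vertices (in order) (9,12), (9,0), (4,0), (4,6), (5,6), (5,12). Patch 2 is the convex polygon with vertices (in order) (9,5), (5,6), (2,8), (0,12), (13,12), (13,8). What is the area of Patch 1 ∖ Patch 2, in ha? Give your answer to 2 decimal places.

|Patch 1| = 54, |Patch 1∩Patch 2| = 26.
|Patch 1 ∖ Patch 2| = |Patch 1| − |Patch 1∩Patch 2| = 54 − 26 = 28.00.

28.00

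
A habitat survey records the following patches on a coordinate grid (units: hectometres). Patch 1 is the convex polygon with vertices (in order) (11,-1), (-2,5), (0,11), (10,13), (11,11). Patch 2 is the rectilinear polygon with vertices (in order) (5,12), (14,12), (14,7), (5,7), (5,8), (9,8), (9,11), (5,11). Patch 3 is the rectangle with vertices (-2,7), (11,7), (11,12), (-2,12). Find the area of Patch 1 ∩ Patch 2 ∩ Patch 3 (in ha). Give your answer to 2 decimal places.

17.75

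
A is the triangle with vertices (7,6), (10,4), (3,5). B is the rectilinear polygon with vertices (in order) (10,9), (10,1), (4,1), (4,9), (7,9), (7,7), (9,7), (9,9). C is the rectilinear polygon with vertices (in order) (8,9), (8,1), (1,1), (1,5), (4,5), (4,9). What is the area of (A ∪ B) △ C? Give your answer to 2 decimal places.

28.05

|A ∪ B| = 44.1964.
|(A ∪ B) ∩ C| = 30.0714.
|(A ∪ B) △ C| = 44.1964 + 44 − 60.1429 = 28.05.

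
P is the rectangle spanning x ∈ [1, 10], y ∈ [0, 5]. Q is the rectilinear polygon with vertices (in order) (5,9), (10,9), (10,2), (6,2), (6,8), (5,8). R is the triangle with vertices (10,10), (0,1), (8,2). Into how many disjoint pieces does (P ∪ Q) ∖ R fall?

3

(P ∪ Q) ∖ R splits into 3 disjoint pieces (area 22.8125, area 5.3389, area 4.7556).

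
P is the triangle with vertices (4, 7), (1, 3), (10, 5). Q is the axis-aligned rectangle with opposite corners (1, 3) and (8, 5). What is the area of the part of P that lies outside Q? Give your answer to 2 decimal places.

|P| = 15, |P∩Q| = 7.0556.
|P ∖ Q| = |P| − |P∩Q| = 15 − 7.0556 = 7.94.

7.94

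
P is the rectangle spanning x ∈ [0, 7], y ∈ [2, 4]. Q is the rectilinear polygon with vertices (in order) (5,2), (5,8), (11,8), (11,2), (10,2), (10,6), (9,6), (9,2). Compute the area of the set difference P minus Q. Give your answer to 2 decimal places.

10.00

|P| = 14, |P∩Q| = 4.
|P ∖ Q| = |P| − |P∩Q| = 14 − 4 = 10.00.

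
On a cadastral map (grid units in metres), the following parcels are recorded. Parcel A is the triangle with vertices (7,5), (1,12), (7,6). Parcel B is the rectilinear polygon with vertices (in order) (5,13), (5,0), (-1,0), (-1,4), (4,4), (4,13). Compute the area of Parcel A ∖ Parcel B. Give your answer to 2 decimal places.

2.42

|Parcel A| = 3, |Parcel A∩Parcel B| = 0.5833.
|Parcel A ∖ Parcel B| = |Parcel A| − |Parcel A∩Parcel B| = 3 − 0.5833 = 2.42.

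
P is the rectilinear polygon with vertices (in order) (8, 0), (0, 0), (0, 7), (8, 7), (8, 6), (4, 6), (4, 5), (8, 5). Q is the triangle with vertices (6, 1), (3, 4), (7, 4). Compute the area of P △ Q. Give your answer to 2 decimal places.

46.00

|P| = 52, |Q| = 6, |P∩Q| = 6.
|P △ Q| = |P| + |Q| − 2·|P∩Q| = 52 + 6 − 12 = 46.00.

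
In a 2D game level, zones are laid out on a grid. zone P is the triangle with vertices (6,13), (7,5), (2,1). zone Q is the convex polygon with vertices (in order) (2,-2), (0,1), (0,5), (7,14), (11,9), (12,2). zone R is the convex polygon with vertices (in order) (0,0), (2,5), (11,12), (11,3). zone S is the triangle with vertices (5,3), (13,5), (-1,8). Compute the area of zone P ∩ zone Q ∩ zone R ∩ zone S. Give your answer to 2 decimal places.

9.04

The intersection is the polygon with vertices (3.8,6.4), (4.376,6.848), (6.835,6.321), (7,5), (4.755,3.204), (3.174,4.522).
By the shoelace formula its area is 9.04.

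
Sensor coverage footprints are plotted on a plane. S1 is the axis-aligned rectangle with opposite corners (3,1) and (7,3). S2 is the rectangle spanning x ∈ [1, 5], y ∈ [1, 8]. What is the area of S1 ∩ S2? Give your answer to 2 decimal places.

4.00

|S1∩S2|: x∈[3,5], y∈[1,3] → 2·2 = 4.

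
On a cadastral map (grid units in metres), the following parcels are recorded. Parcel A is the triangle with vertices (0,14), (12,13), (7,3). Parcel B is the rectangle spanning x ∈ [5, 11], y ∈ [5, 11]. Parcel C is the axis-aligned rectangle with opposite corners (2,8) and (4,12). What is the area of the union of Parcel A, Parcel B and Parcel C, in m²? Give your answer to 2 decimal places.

By inclusion–exclusion:
Individual areas: |Parcel A| = 62.5, |Parcel B| = 36, |Parcel C| = 8.
|Parcel A∩Parcel B| = 26.5844.
|Parcel A∩Parcel C| = 5.4026.
|Parcel B∩Parcel C| = 0 (no overlap).
|Parcel A∩Parcel B∩Parcel C| = 0.
|Parcel A ∪ Parcel B ∪ Parcel C| = 106.5 − 31.987 + 0 = 74.51.

74.51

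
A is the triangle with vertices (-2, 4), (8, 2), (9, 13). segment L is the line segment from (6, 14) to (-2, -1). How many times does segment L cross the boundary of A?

The segment meets the boundary at (0.41,3.518), (2.731,7.871).

2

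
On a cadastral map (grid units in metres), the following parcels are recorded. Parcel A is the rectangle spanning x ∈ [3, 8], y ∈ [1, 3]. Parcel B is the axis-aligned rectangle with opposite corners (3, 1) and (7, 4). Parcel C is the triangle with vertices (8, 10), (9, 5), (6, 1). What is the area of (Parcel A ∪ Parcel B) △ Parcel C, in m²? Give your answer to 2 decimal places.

|Parcel A ∪ Parcel B| = 14.
|(Parcel A ∪ Parcel B) ∩ Parcel C| = 1.5.
|(Parcel A ∪ Parcel B) △ Parcel C| = 14 + 9.5 − 3 = 20.50.

20.50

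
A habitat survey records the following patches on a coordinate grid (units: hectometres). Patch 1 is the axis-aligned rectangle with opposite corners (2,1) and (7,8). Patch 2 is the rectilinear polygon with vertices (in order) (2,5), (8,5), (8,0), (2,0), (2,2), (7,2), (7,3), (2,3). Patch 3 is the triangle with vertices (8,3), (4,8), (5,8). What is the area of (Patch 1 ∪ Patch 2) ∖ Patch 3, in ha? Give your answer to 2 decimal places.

42.50

|Patch 1 ∪ Patch 2| = 45.
|(Patch 1 ∪ Patch 2) ∩ Patch 3| = 2.5.
|(Patch 1 ∪ Patch 2) ∖ Patch 3| = 45 − 2.5 = 42.50.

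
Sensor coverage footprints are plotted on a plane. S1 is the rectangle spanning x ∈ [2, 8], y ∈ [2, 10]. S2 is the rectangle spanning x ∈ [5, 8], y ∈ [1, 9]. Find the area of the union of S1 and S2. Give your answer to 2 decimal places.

By inclusion–exclusion:
Individual areas: |S1| = 48, |S2| = 24.
|S1∩S2|: x∈[5,8], y∈[2,9] → 3·7 = 21.
|S1 ∪ S2| = 72 − 21 = 51.00.

51.00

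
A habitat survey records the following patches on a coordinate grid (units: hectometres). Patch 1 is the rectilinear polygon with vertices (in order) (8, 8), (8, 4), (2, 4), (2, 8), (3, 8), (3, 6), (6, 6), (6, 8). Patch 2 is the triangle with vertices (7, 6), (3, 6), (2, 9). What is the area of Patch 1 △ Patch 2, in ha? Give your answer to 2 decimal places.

22.07

|Patch 1| = 18, |Patch 2| = 6, |Patch 1∩Patch 2| = 0.9667.
|Patch 1 △ Patch 2| = |Patch 1| + |Patch 2| − 2·|Patch 1∩Patch 2| = 18 + 6 − 1.9333 = 22.07.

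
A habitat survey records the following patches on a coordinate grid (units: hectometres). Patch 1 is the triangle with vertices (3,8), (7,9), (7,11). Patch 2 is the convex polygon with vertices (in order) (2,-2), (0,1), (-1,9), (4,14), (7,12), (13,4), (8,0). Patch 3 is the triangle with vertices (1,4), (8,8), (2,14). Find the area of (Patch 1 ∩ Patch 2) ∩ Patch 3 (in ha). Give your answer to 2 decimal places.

2.86

The region (Patch 1 ∩ Patch 2) ∩ Patch 3 is the polygon with vertices (3,8), (5.857,10.143), (7,9).
By the shoelace formula its area is 2.86.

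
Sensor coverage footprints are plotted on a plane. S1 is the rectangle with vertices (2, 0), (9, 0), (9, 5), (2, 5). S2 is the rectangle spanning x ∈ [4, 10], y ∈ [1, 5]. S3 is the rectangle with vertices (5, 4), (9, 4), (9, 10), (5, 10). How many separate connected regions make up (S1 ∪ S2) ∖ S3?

1

(S1 ∪ S2) ∖ S3 is a single connected region.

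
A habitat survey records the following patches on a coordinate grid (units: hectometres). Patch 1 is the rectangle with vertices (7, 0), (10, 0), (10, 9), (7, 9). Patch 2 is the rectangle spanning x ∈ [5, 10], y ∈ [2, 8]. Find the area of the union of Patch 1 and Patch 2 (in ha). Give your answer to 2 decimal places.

39.00

By inclusion–exclusion:
Individual areas: |Patch 1| = 27, |Patch 2| = 30.
|Patch 1∩Patch 2|: x∈[7,10], y∈[2,8] → 3·6 = 18.
|Patch 1 ∪ Patch 2| = 57 − 18 = 39.00.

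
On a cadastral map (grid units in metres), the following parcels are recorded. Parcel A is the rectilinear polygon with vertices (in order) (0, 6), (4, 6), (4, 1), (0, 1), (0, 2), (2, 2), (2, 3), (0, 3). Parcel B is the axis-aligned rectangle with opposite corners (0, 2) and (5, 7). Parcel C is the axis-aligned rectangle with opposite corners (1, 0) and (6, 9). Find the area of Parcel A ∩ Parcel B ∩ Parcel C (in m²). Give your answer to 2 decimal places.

11.00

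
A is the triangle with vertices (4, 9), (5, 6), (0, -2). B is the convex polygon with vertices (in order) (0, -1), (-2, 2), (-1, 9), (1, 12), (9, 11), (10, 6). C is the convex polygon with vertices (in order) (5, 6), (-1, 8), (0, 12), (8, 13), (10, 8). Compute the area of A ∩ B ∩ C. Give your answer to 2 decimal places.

2.49

The intersection is the polygon with vertices (4,9), (5,6), (3.135,6.622).
By the shoelace formula its area is 2.49.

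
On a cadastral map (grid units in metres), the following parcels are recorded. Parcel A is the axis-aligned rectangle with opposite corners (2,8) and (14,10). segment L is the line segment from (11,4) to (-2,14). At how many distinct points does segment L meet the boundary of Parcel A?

The segment meets the boundary at (3.2,10), (5.8,8).

2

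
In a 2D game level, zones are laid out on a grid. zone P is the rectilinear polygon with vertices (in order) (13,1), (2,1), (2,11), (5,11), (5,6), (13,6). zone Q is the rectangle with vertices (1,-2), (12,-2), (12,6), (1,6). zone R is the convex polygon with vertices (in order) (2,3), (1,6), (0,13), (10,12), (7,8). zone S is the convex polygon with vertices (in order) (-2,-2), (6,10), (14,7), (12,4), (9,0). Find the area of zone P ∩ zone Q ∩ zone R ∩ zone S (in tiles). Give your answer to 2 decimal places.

3.17

The intersection is the polygon with vertices (5,6), (2,3), (2,4), (3.333,6).
By the shoelace formula its area is 3.17.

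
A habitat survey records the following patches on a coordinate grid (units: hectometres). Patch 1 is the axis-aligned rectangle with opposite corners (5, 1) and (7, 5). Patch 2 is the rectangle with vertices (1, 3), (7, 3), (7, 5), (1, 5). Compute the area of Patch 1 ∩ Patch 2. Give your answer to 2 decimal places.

4.00

|Patch 1∩Patch 2|: x∈[5,7], y∈[3,5] → 2·2 = 4.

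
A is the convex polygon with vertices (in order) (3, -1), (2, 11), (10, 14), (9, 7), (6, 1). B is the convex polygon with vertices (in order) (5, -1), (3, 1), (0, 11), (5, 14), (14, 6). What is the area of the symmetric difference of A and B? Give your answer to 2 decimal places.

55.49

|A| = 72.5, |B| = 112, |A∩B| = 64.5068.
|A △ B| = |A| + |B| − 2·|A∩B| = 72.5 + 112 − 129.0136 = 55.49.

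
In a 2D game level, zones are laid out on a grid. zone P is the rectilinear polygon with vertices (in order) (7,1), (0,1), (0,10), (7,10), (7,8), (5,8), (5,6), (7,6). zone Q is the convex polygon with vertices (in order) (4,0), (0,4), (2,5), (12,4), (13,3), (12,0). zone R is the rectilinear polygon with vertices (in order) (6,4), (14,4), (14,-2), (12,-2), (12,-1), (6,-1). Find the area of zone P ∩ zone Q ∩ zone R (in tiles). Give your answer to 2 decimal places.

3.00

The intersection is the polygon with vertices (7,1), (6,1), (6,4), (7,4).
By the shoelace formula its area is 3.00.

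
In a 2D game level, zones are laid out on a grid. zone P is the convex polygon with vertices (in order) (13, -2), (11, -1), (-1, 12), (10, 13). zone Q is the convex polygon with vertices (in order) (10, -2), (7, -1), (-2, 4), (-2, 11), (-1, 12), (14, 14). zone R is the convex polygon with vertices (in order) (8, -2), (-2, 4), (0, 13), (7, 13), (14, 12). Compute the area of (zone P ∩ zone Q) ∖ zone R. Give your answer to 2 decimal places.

6.47

|zone P ∩ zone Q| = 83.1148.
|(zone P ∩ zone Q) ∩ zone R| = 76.6414.
|(zone P ∩ zone Q) ∖ zone R| = 83.1148 − 76.6414 = 6.47.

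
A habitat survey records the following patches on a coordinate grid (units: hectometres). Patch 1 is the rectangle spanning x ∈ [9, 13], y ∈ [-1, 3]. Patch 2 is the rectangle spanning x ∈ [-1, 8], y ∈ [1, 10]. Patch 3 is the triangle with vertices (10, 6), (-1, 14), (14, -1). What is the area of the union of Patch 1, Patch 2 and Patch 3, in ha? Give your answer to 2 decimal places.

By inclusion–exclusion:
Individual areas: |Patch 1| = 16, |Patch 2| = 81, |Patch 3| = 22.5.
|Patch 1∩Patch 2| = 0 (no overlap).
|Patch 1∩Patch 3| = 3.0536.
|Patch 2∩Patch 3| = 8.0455.
|Patch 1∩Patch 2∩Patch 3| = 0.
|Patch 1 ∪ Patch 2 ∪ Patch 3| = 119.5 − 11.099 + 0 = 108.40.

108.40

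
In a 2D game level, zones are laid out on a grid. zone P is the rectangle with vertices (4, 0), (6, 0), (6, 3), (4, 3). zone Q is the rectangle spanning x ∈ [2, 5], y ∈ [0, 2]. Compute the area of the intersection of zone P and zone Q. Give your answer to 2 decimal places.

2.00

|zone P∩zone Q|: x∈[4,5], y∈[0,2] → 1·2 = 2.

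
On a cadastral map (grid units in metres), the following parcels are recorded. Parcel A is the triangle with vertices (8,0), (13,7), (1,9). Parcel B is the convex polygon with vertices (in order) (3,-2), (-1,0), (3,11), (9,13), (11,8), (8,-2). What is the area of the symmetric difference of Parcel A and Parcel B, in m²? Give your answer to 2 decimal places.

|Parcel A| = 47, |Parcel B| = 120, |Parcel A∩Parcel B| = 39.6134.
|Parcel A △ Parcel B| = |Parcel A| + |Parcel B| − 2·|Parcel A∩Parcel B| = 47 + 120 − 79.2268 = 87.77.

87.77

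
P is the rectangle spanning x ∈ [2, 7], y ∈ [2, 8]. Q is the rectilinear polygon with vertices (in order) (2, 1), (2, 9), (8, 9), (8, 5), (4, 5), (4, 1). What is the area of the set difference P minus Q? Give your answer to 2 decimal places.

9.00

|P| = 30, |P∩Q| = 21.
|P ∖ Q| = |P| − |P∩Q| = 30 − 21 = 9.00.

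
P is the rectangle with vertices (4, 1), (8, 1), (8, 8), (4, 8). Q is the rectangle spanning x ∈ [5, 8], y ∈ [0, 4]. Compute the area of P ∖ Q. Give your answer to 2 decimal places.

19.00

|P∩Q|: x∈[5,8], y∈[1,4] → 3·3 = 9.
|P| = 28.
|P ∖ Q| = |P| − |P∩Q| = 28 − 9 = 19.00.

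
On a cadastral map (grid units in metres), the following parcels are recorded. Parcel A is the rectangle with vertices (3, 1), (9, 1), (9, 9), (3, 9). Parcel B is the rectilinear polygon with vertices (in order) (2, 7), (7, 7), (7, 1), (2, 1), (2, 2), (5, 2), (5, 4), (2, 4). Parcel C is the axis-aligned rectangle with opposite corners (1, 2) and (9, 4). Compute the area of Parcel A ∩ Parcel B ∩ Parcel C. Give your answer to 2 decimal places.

4.00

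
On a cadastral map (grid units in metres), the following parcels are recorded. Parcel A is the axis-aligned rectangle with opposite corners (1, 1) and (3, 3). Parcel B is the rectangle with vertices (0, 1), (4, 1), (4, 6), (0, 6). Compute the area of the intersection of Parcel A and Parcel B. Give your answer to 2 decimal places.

4.00

|Parcel A∩Parcel B|: x∈[1,3], y∈[1,3] → 2·2 = 4.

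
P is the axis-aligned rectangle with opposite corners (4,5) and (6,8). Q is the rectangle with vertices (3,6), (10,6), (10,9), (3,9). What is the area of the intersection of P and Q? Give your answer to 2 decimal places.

4.00

|P∩Q|: x∈[4,6], y∈[6,8] → 2·2 = 4.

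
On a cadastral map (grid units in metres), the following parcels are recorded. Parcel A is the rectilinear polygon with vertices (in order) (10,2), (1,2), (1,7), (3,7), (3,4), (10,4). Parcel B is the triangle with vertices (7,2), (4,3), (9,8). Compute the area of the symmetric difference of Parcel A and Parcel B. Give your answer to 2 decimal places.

24.67

|Parcel A| = 24, |Parcel B| = 10, |Parcel A∩Parcel B| = 4.6667.
|Parcel A △ Parcel B| = |Parcel A| + |Parcel B| − 2·|Parcel A∩Parcel B| = 24 + 10 − 9.3333 = 24.67.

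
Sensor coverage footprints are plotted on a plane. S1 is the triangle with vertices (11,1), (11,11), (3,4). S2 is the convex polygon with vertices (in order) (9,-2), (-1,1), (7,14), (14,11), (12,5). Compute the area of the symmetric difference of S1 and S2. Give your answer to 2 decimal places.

|S1| = 40, |S2| = 132, |S1∩S2| = 39.4872.
|S1 △ S2| = |S1| + |S2| − 2·|S1∩S2| = 40 + 132 − 78.9744 = 93.03.

93.03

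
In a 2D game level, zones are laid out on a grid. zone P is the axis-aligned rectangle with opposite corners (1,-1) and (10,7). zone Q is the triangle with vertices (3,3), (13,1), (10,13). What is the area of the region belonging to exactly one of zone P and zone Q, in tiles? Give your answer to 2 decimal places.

74.40

|zone P| = 72, |zone Q| = 57, |zone P∩zone Q| = 27.3.
|zone P △ zone Q| = |zone P| + |zone Q| − 2·|zone P∩zone Q| = 72 + 57 − 54.6 = 74.40.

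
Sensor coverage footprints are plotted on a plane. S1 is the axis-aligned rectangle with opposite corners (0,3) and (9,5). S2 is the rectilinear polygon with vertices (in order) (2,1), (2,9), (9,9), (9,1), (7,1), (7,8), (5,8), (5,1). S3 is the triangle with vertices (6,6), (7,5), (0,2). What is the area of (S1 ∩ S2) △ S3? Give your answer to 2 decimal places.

|S1 ∩ S2| = 10.
|(S1 ∩ S2) ∩ S3| = 2.3929.
|(S1 ∩ S2) △ S3| = 10 + 5 − 4.7857 = 10.21.

10.21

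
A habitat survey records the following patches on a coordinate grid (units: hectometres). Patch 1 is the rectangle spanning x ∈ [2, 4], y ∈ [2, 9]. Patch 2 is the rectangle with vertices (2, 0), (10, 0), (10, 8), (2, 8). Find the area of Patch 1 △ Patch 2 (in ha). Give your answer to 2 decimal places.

|Patch 1∩Patch 2|: x∈[2,4], y∈[2,8] → 2·6 = 12.
|Patch 1 △ Patch 2| = |Patch 1| + |Patch 2| − 2·|Patch 1∩Patch 2| = 14 + 64 − 24 = 54.00.

54.00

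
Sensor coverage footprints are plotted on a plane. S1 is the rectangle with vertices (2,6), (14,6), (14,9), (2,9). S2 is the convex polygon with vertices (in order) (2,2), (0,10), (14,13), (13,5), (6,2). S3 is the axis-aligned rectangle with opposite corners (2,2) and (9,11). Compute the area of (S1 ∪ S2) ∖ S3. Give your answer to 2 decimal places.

|S1 ∪ S2| = 109.5625.
|(S1 ∪ S2) ∩ S3| = 60.3095.
|(S1 ∪ S2) ∖ S3| = 109.5625 − 60.3095 = 49.25.

49.25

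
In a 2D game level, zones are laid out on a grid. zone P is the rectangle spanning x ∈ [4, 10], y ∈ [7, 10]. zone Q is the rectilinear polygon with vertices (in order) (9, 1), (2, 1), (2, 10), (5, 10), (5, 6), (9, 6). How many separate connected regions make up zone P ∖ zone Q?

1

zone P ∖ zone Q is a single connected region.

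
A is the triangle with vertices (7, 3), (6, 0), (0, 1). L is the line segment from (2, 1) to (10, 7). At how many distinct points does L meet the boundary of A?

The segment meets the boundary at (3.231,1.923).

1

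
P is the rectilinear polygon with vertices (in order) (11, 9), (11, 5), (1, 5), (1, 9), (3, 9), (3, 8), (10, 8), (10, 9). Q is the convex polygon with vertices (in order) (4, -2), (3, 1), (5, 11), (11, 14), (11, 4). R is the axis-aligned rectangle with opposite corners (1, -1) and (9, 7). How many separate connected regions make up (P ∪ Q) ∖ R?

(P ∪ Q) ∖ R splits into 2 disjoint pieces (area 47.6143, area 0.75).

2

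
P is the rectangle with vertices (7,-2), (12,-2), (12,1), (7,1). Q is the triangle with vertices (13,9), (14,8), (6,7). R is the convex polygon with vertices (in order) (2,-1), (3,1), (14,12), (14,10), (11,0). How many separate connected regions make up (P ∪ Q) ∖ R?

3

(P ∪ Q) ∖ R splits into 3 disjoint pieces (area 9.9611, area 0.1618, area 1.1571).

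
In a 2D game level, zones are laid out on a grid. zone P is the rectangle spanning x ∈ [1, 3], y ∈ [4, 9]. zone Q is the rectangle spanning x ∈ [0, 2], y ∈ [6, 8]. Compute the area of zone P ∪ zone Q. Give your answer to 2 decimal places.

By inclusion–exclusion:
Individual areas: |zone P| = 10, |zone Q| = 4.
|zone P∩zone Q|: x∈[1,2], y∈[6,8] → 1·2 = 2.
|zone P ∪ zone Q| = 14 − 2 = 12.00.

12.00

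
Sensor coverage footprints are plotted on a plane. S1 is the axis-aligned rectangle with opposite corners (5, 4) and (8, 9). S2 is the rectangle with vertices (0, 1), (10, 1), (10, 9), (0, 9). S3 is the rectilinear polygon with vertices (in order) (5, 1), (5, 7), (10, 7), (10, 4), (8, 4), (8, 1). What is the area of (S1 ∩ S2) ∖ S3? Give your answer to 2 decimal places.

|S1 ∩ S2| = 15.
|(S1 ∩ S2) ∩ S3| = 9.
|(S1 ∩ S2) ∖ S3| = 15 − 9 = 6.00.

6.00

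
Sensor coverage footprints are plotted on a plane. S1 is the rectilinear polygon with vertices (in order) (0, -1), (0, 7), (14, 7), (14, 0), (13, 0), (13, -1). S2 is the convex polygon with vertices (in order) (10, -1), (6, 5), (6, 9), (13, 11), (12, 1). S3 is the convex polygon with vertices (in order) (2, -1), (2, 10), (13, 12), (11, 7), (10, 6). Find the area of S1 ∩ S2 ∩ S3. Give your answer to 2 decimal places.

The intersection is the polygon with vertices (6,5), (6,7), (11,7), (10,6), (7.053,3.421).
By the shoelace formula its area is 10.18.

10.18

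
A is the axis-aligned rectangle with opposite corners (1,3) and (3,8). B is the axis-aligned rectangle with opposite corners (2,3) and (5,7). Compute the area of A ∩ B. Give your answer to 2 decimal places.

|A∩B|: x∈[2,3], y∈[3,7] → 1·4 = 4.

4.00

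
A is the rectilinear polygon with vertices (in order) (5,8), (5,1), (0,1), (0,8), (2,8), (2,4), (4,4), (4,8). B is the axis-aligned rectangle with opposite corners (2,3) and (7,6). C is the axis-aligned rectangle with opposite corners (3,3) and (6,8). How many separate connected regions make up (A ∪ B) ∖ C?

2

(A ∪ B) ∖ C splits into 2 disjoint pieces (area 3, area 23).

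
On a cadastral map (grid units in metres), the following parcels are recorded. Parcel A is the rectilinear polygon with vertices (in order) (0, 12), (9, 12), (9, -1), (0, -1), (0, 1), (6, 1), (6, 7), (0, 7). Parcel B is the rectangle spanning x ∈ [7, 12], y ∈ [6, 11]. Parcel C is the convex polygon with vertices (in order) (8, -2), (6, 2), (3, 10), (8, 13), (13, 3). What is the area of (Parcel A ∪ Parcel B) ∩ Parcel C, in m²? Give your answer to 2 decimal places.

|Parcel A ∪ Parcel B| = 96.
|(Parcel A ∪ Parcel B) ∩ Parcel C| = 52.73.

52.73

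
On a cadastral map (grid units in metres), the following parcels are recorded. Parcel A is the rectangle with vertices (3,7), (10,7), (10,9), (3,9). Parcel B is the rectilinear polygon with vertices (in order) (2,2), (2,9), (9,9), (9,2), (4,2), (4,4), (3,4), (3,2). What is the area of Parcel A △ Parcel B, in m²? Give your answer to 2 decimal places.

37.00

|Parcel A| = 14, |Parcel B| = 47, |Parcel A∩Parcel B| = 12.
|Parcel A △ Parcel B| = |Parcel A| + |Parcel B| − 2·|Parcel A∩Parcel B| = 14 + 47 − 24 = 37.00.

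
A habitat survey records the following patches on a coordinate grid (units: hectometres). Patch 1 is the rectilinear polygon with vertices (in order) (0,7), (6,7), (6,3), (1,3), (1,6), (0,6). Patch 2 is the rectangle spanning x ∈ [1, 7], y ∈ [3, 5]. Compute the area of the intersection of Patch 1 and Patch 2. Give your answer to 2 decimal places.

The intersection is the polygon with vertices (6,3), (1,3), (1,5), (6,5).
By the shoelace formula its area is 10.00.

10.00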